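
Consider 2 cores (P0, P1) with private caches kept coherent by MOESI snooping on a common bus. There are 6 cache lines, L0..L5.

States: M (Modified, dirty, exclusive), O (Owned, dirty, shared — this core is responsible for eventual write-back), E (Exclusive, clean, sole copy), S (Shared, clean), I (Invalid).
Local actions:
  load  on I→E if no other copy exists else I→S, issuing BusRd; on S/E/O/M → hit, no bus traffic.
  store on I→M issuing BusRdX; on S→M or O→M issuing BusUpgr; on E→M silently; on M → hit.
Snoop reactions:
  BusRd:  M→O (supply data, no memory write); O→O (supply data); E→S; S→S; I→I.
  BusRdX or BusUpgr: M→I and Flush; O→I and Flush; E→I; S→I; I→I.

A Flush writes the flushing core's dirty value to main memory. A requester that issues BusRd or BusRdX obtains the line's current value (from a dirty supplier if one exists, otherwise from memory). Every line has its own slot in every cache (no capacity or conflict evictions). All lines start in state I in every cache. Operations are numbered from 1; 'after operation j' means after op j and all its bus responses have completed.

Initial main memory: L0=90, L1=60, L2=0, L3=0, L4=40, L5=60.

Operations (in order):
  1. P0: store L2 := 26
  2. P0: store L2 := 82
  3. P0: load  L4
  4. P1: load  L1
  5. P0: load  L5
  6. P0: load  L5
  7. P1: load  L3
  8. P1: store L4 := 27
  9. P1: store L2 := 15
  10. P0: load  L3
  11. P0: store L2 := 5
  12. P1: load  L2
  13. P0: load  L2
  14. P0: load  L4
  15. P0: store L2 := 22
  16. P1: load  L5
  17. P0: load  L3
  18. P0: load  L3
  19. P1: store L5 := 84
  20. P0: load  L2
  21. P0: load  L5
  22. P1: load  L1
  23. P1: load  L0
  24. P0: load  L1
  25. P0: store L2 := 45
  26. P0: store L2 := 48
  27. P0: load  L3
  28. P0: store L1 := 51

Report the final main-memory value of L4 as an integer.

memory[L4] = 40

step 1: P0: store L2 := 26  ⟶  MI  (L2)  txn=BusRdX  M[L2]=0
step 2: P0: store L2 := 82  ⟶  MI  (L2)  txn=∅  M[L2]=0
step 3: P0: load  L4  ⟶  EI  (L4)  txn=BusRd  M[L4]=40
step 4: P1: load  L1  ⟶  IE  (L1)  txn=BusRd  M[L1]=60
step 5: P0: load  L5  ⟶  EI  (L5)  txn=BusRd  M[L5]=60
step 6: P0: load  L5  ⟶  EI  (L5)  txn=∅  M[L5]=60
step 7: P1: load  L3  ⟶  IE  (L3)  txn=BusRd  M[L3]=0
step 8: P1: store L4 := 27  ⟶  IM  (L4)  txn=BusRdX  M[L4]=40
step 9: P1: store L2 := 15  ⟶  IM  (L2)  txn=BusRdX+Flush  M[L2]=82
step 10: P0: load  L3  ⟶  SS  (L3)  txn=BusRd  M[L3]=0
step 11: P0: store L2 := 5  ⟶  MI  (L2)  txn=BusRdX+Flush  M[L2]=15
step 12: P1: load  L2  ⟶  OS  (L2)  txn=BusRd  M[L2]=15
step 13: P0: load  L2  ⟶  OS  (L2)  txn=∅  M[L2]=15
step 14: P0: load  L4  ⟶  SO  (L4)  txn=BusRd  M[L4]=40
step 15: P0: store L2 := 22  ⟶  MI  (L2)  txn=BusUpgr  M[L2]=15
step 16: P1: load  L5  ⟶  SS  (L5)  txn=BusRd  M[L5]=60
step 17: P0: load  L3  ⟶  SS  (L3)  txn=∅  M[L3]=0
step 18: P0: load  L3  ⟶  SS  (L3)  txn=∅  M[L3]=0
step 19: P1: store L5 := 84  ⟶  IM  (L5)  txn=BusUpgr  M[L5]=60
step 20: P0: load  L2  ⟶  MI  (L2)  txn=∅  M[L2]=15
step 21: P0: load  L5  ⟶  SO  (L5)  txn=BusRd  M[L5]=60
step 22: P1: load  L1  ⟶  IE  (L1)  txn=∅  M[L1]=60
step 23: P1: load  L0  ⟶  IE  (L0)  txn=BusRd  M[L0]=90
step 24: P0: load  L1  ⟶  SS  (L1)  txn=BusRd  M[L1]=60
step 25: P0: store L2 := 45  ⟶  MI  (L2)  txn=∅  M[L2]=15
step 26: P0: store L2 := 48  ⟶  MI  (L2)  txn=∅  M[L2]=15
step 27: P0: load  L3  ⟶  SS  (L3)  txn=∅  M[L3]=0
step 28: P0: store L1 := 51  ⟶  MI  (L1)  txn=BusUpgr  M[L1]=60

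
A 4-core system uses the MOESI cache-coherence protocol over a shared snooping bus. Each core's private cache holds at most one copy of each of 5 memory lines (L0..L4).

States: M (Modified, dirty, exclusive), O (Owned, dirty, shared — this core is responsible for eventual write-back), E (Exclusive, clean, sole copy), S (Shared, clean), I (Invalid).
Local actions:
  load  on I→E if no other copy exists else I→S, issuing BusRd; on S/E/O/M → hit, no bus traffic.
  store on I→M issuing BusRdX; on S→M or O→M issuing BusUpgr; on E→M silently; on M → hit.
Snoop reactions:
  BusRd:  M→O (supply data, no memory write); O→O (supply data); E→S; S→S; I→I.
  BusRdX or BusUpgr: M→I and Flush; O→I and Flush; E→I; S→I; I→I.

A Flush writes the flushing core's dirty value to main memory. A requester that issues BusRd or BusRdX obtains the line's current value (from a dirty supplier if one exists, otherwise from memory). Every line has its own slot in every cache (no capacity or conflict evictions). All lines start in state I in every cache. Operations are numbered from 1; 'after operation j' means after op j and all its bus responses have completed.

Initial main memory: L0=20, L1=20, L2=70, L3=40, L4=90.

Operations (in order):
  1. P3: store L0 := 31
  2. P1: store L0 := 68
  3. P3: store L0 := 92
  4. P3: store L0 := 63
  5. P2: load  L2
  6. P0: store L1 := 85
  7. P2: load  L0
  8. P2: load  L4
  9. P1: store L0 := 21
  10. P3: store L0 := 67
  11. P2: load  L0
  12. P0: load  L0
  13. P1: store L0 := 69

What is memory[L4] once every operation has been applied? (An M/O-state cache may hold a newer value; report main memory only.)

[1] P3: store L0 := 31 | P0:I, P1:I, P2:I, P3:M(31) | bus: BusRdX
[2] P1: store L0 := 68 | P0:I, P1:M(68), P2:I, P3:I | bus: BusRdX,Flush
[3] P3: store L0 := 92 | P0:I, P1:I, P2:I, P3:M(92) | bus: BusRdX,Flush
[4] P3: store L0 := 63 | P0:I, P1:I, P2:I, P3:M(63) | bus: none
[5] P2: load  L2 | P0:I, P1:I, P2:E(70), P3:I | bus: BusRd
[6] P0: store L1 := 85 | P0:M(85), P1:I, P2:I, P3:I | bus: BusRdX
[7] P2: load  L0 | P0:I, P1:I, P2:S(63), P3:O(63) | bus: BusRd
[8] P2: load  L4 | P0:I, P1:I, P2:E(90), P3:I | bus: BusRd
[9] P1: store L0 := 21 | P0:I, P1:M(21), P2:I, P3:I | bus: BusRdX,Flush
[10] P3: store L0 := 67 | P0:I, P1:I, P2:I, P3:M(67) | bus: BusRdX,Flush
[11] P2: load  L0 | P0:I, P1:I, P2:S(67), P3:O(67) | bus: BusRd
[12] P0: load  L0 | P0:S(67), P1:I, P2:S(67), P3:O(67) | bus: BusRd
[13] P1: store L0 := 69 | P0:I, P1:M(69), P2:I, P3:I | bus: BusRdX,Flush

memory[L4] = 90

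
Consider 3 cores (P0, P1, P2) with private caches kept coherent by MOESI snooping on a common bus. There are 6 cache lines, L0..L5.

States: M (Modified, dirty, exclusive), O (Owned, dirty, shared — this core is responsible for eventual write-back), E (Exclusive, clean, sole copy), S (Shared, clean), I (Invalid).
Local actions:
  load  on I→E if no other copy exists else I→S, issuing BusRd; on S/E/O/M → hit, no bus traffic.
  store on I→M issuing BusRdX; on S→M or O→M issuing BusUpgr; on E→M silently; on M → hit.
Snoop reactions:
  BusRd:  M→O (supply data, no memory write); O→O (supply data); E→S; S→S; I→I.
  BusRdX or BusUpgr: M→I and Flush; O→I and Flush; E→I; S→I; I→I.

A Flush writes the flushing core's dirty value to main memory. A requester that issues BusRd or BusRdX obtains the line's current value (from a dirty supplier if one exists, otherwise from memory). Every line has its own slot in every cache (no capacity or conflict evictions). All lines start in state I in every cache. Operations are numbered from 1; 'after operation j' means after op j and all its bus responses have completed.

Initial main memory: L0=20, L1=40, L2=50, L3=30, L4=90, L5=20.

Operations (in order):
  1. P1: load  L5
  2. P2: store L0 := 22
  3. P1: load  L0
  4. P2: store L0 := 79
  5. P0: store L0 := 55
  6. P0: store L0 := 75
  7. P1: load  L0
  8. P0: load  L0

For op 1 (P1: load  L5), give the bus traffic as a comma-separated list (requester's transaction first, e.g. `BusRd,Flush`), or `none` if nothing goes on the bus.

step 1: P1: load  L5  ⟶  IEI  (L5)  txn=BusRd  M[L5]=20
step 2: P2: store L0 := 22  ⟶  IIM  (L0)  txn=BusRdX  M[L0]=20
step 3: P1: load  L0  ⟶  ISO  (L0)  txn=BusRd  M[L0]=20
step 4: P2: store L0 := 79  ⟶  IIM  (L0)  txn=BusUpgr  M[L0]=20
step 5: P0: store L0 := 55  ⟶  MII  (L0)  txn=BusRdX+Flush  M[L0]=79
step 6: P0: store L0 := 75  ⟶  MII  (L0)  txn=∅  M[L0]=79
step 7: P1: load  L0  ⟶  OSI  (L0)  txn=BusRd  M[L0]=79
step 8: P0: load  L0  ⟶  OSI  (L0)  txn=∅  M[L0]=79

bus = BusRd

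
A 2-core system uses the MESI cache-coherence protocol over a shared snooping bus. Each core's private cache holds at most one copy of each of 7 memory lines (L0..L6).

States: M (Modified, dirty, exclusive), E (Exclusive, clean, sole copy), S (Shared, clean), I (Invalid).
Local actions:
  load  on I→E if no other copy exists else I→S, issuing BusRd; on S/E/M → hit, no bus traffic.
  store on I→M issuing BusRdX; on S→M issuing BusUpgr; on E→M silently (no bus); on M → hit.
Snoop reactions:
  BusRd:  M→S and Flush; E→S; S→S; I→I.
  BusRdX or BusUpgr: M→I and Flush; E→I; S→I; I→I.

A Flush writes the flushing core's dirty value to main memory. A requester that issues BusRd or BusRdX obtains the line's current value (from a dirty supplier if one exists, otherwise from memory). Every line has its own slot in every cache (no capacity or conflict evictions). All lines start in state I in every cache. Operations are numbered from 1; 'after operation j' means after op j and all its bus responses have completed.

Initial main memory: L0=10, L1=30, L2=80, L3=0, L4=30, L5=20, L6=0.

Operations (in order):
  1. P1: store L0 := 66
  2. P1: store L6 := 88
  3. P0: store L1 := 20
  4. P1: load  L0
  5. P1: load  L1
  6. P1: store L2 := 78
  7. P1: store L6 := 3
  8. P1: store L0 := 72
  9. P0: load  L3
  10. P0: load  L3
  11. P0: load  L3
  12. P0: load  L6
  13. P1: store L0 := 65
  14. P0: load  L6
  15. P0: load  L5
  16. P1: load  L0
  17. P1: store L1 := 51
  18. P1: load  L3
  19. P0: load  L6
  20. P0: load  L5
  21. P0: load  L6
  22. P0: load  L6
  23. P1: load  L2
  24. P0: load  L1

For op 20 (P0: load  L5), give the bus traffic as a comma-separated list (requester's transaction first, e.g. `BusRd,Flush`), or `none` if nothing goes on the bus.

bus = none

step 1: P1: store L0 := 66  ⟶  IM  (L0)  txn=BusRdX  M[L0]=10
step 2: P1: store L6 := 88  ⟶  IM  (L6)  txn=BusRdX  M[L6]=0
step 3: P0: store L1 := 20  ⟶  MI  (L1)  txn=BusRdX  M[L1]=30
step 4: P1: load  L0  ⟶  IM  (L0)  txn=∅  M[L0]=10
step 5: P1: load  L1  ⟶  SS  (L1)  txn=BusRd+Flush  M[L1]=20
step 6: P1: store L2 := 78  ⟶  IM  (L2)  txn=BusRdX  M[L2]=80
step 7: P1: store L6 := 3  ⟶  IM  (L6)  txn=∅  M[L6]=0
step 8: P1: store L0 := 72  ⟶  IM  (L0)  txn=∅  M[L0]=10
step 9: P0: load  L3  ⟶  EI  (L3)  txn=BusRd  M[L3]=0
step 10: P0: load  L3  ⟶  EI  (L3)  txn=∅  M[L3]=0
step 11: P0: load  L3  ⟶  EI  (L3)  txn=∅  M[L3]=0
step 12: P0: load  L6  ⟶  SS  (L6)  txn=BusRd+Flush  M[L6]=3
step 13: P1: store L0 := 65  ⟶  IM  (L0)  txn=∅  M[L0]=10
step 14: P0: load  L6  ⟶  SS  (L6)  txn=∅  M[L6]=3
step 15: P0: load  L5  ⟶  EI  (L5)  txn=BusRd  M[L5]=20
step 16: P1: load  L0  ⟶  IM  (L0)  txn=∅  M[L0]=10
step 17: P1: store L1 := 51  ⟶  IM  (L1)  txn=BusUpgr  M[L1]=20
step 18: P1: load  L3  ⟶  SS  (L3)  txn=BusRd  M[L3]=0
step 19: P0: load  L6  ⟶  SS  (L6)  txn=∅  M[L6]=3
step 20: P0: load  L5  ⟶  EI  (L5)  txn=∅  M[L5]=20
step 21: P0: load  L6  ⟶  SS  (L6)  txn=∅  M[L6]=3
step 22: P0: load  L6  ⟶  SS  (L6)  txn=∅  M[L6]=3
step 23: P1: load  L2  ⟶  IM  (L2)  txn=∅  M[L2]=80
step 24: P0: load  L1  ⟶  SS  (L1)  txn=BusRd+Flush  M[L1]=51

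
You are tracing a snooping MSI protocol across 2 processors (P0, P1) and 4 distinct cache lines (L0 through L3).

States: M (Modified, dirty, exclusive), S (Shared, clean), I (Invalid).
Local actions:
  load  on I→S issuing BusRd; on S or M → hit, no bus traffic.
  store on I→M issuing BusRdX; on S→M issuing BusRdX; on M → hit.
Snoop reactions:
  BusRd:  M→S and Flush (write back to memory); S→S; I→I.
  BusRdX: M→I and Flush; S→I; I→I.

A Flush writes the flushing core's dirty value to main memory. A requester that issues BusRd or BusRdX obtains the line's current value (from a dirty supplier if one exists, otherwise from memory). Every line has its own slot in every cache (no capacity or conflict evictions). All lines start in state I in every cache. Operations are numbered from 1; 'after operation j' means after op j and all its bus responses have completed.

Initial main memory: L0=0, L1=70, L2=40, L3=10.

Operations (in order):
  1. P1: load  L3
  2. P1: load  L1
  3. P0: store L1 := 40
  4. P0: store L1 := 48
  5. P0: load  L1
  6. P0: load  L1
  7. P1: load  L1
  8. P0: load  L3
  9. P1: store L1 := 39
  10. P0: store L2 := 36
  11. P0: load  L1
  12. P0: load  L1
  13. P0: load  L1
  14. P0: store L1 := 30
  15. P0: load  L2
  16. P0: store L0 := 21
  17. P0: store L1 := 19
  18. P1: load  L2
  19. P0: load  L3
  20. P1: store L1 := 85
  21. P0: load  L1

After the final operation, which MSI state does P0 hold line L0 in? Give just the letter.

state = M

[1] P1: load  L3 | P0:I, P1:S(10) | bus: BusRd
[2] P1: load  L1 | P0:I, P1:S(70) | bus: BusRd
[3] P0: store L1 := 40 | P0:M(40), P1:I | bus: BusRdX
[4] P0: store L1 := 48 | P0:M(48), P1:I | bus: none
[5] P0: load  L1 | P0:M(48), P1:I | bus: none
[6] P0: load  L1 | P0:M(48), P1:I | bus: none
[7] P1: load  L1 | P0:S(48), P1:S(48) | bus: BusRd,Flush
[8] P0: load  L3 | P0:S(10), P1:S(10) | bus: BusRd
[9] P1: store L1 := 39 | P0:I, P1:M(39) | bus: BusRdX
[10] P0: store L2 := 36 | P0:M(36), P1:I | bus: BusRdX
[11] P0: load  L1 | P0:S(39), P1:S(39) | bus: BusRd,Flush
[12] P0: load  L1 | P0:S(39), P1:S(39) | bus: none
[13] P0: load  L1 | P0:S(39), P1:S(39) | bus: none
[14] P0: store L1 := 30 | P0:M(30), P1:I | bus: BusRdX
[15] P0: load  L2 | P0:M(36), P1:I | bus: none
[16] P0: store L0 := 21 | P0:M(21), P1:I | bus: BusRdX
[17] P0: store L1 := 19 | P0:M(19), P1:I | bus: none
[18] P1: load  L2 | P0:S(36), P1:S(36) | bus: BusRd,Flush
[19] P0: load  L3 | P0:S(10), P1:S(10) | bus: none
[20] P1: store L1 := 85 | P0:I, P1:M(85) | bus: BusRdX,Flush
[21] P0: load  L1 | P0:S(85), P1:S(85) | bus: BusRd,Flush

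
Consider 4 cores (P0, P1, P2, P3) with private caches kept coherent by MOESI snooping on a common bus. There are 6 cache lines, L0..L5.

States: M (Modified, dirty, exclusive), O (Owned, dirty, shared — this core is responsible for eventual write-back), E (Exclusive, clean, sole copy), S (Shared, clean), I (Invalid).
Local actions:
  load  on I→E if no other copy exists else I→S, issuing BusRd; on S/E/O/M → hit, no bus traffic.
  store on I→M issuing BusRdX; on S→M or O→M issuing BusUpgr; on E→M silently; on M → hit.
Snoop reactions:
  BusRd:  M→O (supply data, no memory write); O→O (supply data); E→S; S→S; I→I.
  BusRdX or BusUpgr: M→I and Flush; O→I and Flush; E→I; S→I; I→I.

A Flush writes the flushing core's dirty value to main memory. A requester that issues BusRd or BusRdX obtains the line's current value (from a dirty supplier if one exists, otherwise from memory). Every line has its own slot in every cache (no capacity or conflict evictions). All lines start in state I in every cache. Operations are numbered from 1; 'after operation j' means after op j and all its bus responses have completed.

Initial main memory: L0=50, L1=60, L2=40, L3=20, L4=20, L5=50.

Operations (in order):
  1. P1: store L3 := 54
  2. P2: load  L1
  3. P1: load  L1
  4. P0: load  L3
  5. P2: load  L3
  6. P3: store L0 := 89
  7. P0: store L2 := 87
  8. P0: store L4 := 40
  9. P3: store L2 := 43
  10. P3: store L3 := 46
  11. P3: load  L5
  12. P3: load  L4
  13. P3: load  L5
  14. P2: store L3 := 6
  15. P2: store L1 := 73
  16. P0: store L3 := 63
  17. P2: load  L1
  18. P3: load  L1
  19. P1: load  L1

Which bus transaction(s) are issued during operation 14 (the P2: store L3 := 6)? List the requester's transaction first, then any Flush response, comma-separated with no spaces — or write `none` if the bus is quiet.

bus = BusRdX,Flush

[1] P1: store L3 := 54 | P0:I, P1:M(54), P2:I, P3:I | bus: BusRdX
[2] P2: load  L1 | P0:I, P1:I, P2:E(60), P3:I | bus: BusRd
[3] P1: load  L1 | P0:I, P1:S(60), P2:S(60), P3:I | bus: BusRd
[4] P0: load  L3 | P0:S(54), P1:O(54), P2:I, P3:I | bus: BusRd
[5] P2: load  L3 | P0:S(54), P1:O(54), P2:S(54), P3:I | bus: BusRd
[6] P3: store L0 := 89 | P0:I, P1:I, P2:I, P3:M(89) | bus: BusRdX
[7] P0: store L2 := 87 | P0:M(87), P1:I, P2:I, P3:I | bus: BusRdX
[8] P0: store L4 := 40 | P0:M(40), P1:I, P2:I, P3:I | bus: BusRdX
[9] P3: store L2 := 43 | P0:I, P1:I, P2:I, P3:M(43) | bus: BusRdX,Flush
[10] P3: store L3 := 46 | P0:I, P1:I, P2:I, P3:M(46) | bus: BusRdX,Flush
[11] P3: load  L5 | P0:I, P1:I, P2:I, P3:E(50) | bus: BusRd
[12] P3: load  L4 | P0:O(40), P1:I, P2:I, P3:S(40) | bus: BusRd
[13] P3: load  L5 | P0:I, P1:I, P2:I, P3:E(50) | bus: none
[14] P2: store L3 := 6 | P0:I, P1:I, P2:M(6), P3:I | bus: BusRdX,Flush
[15] P2: store L1 := 73 | P0:I, P1:I, P2:M(73), P3:I | bus: BusUpgr
[16] P0: store L3 := 63 | P0:M(63), P1:I, P2:I, P3:I | bus: BusRdX,Flush
[17] P2: load  L1 | P0:I, P1:I, P2:M(73), P3:I | bus: none
[18] P3: load  L1 | P0:I, P1:I, P2:O(73), P3:S(73) | bus: BusRd
[19] P1: load  L1 | P0:I, P1:S(73), P2:O(73), P3:S(73) | bus: BusRd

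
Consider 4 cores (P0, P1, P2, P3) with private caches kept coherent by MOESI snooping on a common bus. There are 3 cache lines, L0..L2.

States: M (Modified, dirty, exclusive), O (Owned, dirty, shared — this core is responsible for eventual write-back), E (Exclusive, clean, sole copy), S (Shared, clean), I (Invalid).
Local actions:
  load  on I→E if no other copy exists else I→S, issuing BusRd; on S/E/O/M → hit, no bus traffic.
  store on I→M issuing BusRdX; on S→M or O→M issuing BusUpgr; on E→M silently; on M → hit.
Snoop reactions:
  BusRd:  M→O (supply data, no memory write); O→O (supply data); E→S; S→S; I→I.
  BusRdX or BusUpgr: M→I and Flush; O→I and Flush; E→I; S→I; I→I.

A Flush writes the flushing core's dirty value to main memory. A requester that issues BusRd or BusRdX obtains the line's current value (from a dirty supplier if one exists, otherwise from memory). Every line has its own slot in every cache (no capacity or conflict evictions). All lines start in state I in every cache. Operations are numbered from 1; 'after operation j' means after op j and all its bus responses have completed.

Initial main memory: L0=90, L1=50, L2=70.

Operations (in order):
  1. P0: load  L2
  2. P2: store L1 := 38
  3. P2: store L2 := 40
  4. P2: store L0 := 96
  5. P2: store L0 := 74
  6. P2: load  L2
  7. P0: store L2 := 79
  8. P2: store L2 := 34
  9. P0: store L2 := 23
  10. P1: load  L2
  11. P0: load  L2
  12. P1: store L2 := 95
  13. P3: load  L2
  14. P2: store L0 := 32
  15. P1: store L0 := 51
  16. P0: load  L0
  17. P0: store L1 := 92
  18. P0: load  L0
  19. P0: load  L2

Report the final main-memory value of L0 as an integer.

memory[L0] = 32

[1] P0: load  L2 | P0:E(70), P1:I, P2:I, P3:I | bus: BusRd
[2] P2: store L1 := 38 | P0:I, P1:I, P2:M(38), P3:I | bus: BusRdX
[3] P2: store L2 := 40 | P0:I, P1:I, P2:M(40), P3:I | bus: BusRdX
[4] P2: store L0 := 96 | P0:I, P1:I, P2:M(96), P3:I | bus: BusRdX
[5] P2: store L0 := 74 | P0:I, P1:I, P2:M(74), P3:I | bus: none
[6] P2: load  L2 | P0:I, P1:I, P2:M(40), P3:I | bus: none
[7] P0: store L2 := 79 | P0:M(79), P1:I, P2:I, P3:I | bus: BusRdX,Flush
[8] P2: store L2 := 34 | P0:I, P1:I, P2:M(34), P3:I | bus: BusRdX,Flush
[9] P0: store L2 := 23 | P0:M(23), P1:I, P2:I, P3:I | bus: BusRdX,Flush
[10] P1: load  L2 | P0:O(23), P1:S(23), P2:I, P3:I | bus: BusRd
[11] P0: load  L2 | P0:O(23), P1:S(23), P2:I, P3:I | bus: none
[12] P1: store L2 := 95 | P0:I, P1:M(95), P2:I, P3:I | bus: BusUpgr,Flush
[13] P3: load  L2 | P0:I, P1:O(95), P2:I, P3:S(95) | bus: BusRd
[14] P2: store L0 := 32 | P0:I, P1:I, P2:M(32), P3:I | bus: none
[15] P1: store L0 := 51 | P0:I, P1:M(51), P2:I, P3:I | bus: BusRdX,Flush
[16] P0: load  L0 | P0:S(51), P1:O(51), P2:I, P3:I | bus: BusRd
[17] P0: store L1 := 92 | P0:M(92), P1:I, P2:I, P3:I | bus: BusRdX,Flush
[18] P0: load  L0 | P0:S(51), P1:O(51), P2:I, P3:I | bus: none
[19] P0: load  L2 | P0:S(95), P1:O(95), P2:I, P3:S(95) | bus: BusRd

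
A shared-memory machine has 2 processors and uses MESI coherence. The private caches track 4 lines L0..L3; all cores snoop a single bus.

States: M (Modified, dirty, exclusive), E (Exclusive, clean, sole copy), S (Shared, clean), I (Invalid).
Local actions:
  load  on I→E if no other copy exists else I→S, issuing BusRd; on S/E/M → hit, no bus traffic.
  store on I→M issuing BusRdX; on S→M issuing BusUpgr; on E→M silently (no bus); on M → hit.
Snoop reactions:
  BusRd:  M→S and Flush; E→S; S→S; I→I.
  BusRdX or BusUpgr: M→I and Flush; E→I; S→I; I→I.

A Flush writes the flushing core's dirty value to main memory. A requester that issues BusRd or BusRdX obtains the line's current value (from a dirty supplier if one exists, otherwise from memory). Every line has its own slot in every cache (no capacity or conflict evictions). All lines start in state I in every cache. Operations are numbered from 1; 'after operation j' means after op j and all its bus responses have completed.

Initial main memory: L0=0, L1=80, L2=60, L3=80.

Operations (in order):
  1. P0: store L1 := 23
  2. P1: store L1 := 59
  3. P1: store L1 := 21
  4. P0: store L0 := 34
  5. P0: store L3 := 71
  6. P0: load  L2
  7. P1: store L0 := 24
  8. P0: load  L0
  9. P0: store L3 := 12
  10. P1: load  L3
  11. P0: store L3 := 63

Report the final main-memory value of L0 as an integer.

  op1 P0: store L1 := 23 → M/I on L1; bus BusRdX; mem=80
  op2 P1: store L1 := 59 → I/M on L1; bus BusRdX Flush; mem=23
  op3 P1: store L1 := 21 → I/M on L1; bus (none); mem=23
  op4 P0: store L0 := 34 → M/I on L0; bus BusRdX; mem=0
  op5 P0: store L3 := 71 → M/I on L3; bus BusRdX; mem=80
  op6 P0: load  L2 → E/I on L2; bus BusRd; mem=60
  op7 P1: store L0 := 24 → I/M on L0; bus BusRdX Flush; mem=34
  op8 P0: load  L0 → S/S on L0; bus BusRd Flush; mem=24
  op9 P0: store L3 := 12 → M/I on L3; bus (none); mem=80
  op10 P1: load  L3 → S/S on L3; bus BusRd Flush; mem=12
  op11 P0: store L3 := 63 → M/I on L3; bus BusUpgr; mem=12

memory[L0] = 24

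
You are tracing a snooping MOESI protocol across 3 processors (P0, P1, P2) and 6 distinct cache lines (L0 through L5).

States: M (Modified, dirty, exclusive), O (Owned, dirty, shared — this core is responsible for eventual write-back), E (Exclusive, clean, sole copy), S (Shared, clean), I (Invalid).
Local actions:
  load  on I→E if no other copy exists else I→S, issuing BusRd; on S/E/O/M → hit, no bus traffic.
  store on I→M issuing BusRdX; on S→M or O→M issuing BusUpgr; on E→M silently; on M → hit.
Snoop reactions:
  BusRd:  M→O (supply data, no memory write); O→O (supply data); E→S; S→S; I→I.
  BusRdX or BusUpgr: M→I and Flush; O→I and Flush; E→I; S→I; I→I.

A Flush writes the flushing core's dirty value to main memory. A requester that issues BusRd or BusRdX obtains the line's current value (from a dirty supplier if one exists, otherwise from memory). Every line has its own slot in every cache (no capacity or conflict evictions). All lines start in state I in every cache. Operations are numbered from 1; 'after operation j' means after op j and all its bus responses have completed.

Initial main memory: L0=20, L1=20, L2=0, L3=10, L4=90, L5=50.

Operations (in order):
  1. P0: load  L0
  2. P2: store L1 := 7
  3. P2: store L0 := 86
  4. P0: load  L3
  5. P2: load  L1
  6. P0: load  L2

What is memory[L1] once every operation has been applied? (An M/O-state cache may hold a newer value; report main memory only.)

memory[L1] = 20

[1] P0: load  L0 | P0:E(20), P1:I, P2:I | bus: BusRd
[2] P2: store L1 := 7 | P0:I, P1:I, P2:M(7) | bus: BusRdX
[3] P2: store L0 := 86 | P0:I, P1:I, P2:M(86) | bus: BusRdX
[4] P0: load  L3 | P0:E(10), P1:I, P2:I | bus: BusRd
[5] P2: load  L1 | P0:I, P1:I, P2:M(7) | bus: none
[6] P0: load  L2 | P0:E(0), P1:I, P2:I | bus: BusRd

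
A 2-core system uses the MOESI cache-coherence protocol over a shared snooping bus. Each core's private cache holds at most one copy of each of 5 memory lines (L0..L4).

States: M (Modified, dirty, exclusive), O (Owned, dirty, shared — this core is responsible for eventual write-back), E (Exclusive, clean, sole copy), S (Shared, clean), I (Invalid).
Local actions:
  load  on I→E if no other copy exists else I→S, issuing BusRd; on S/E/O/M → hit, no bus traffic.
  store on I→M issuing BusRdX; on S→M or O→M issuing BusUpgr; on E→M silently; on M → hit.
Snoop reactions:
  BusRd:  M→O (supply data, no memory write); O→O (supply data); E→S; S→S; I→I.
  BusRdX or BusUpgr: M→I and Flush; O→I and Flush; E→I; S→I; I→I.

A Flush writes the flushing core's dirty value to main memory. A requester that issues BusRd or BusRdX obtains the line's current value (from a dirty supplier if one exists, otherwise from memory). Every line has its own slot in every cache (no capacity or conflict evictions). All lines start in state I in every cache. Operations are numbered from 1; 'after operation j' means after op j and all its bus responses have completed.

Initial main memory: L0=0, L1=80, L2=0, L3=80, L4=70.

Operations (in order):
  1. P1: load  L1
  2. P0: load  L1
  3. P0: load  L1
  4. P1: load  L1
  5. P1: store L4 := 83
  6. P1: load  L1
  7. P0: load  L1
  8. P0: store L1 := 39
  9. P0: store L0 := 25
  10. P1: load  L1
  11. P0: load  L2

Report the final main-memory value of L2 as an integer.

1. P1: load  L1  bus=[BusRd]  L1: P0=I P1=E  mem[L1]=80
2. P0: load  L1  bus=[BusRd]  L1: P0=S P1=S  mem[L1]=80
3. P0: load  L1  bus=[-]  L1: P0=S P1=S  mem[L1]=80
4. P1: load  L1  bus=[-]  L1: P0=S P1=S  mem[L1]=80
5. P1: store L4 := 83  bus=[BusRdX]  L4: P0=I P1=M  mem[L4]=70
6. P1: load  L1  bus=[-]  L1: P0=S P1=S  mem[L1]=80
7. P0: load  L1  bus=[-]  L1: P0=S P1=S  mem[L1]=80
8. P0: store L1 := 39  bus=[BusUpgr]  L1: P0=M P1=I  mem[L1]=80
9. P0: store L0 := 25  bus=[BusRdX]  L0: P0=M P1=I  mem[L0]=0
10. P1: load  L1  bus=[BusRd]  L1: P0=O P1=S  mem[L1]=80
11. P0: load  L2  bus=[BusRd]  L2: P0=E P1=I  mem[L2]=0

memory[L2] = 0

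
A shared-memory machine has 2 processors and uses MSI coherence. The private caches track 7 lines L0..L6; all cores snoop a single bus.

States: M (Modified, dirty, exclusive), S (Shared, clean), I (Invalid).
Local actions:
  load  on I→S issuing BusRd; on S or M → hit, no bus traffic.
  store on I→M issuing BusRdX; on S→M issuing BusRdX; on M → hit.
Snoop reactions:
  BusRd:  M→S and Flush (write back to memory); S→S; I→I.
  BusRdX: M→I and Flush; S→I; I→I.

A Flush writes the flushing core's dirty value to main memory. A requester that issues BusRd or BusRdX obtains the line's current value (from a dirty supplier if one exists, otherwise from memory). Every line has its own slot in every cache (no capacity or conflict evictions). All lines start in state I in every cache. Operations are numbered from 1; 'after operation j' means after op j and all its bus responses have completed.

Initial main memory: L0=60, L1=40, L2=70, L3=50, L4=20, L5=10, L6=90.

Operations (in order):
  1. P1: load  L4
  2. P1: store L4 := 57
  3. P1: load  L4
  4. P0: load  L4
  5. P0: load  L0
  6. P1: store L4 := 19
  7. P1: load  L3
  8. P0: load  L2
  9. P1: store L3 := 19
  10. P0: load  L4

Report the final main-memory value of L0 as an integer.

memory[L0] = 60

  op1 P1: load  L4 → I/S on L4; bus BusRd; mem=20
  op2 P1: store L4 := 57 → I/M on L4; bus BusRdX; mem=20
  op3 P1: load  L4 → I/M on L4; bus (none); mem=20
  op4 P0: load  L4 → S/S on L4; bus BusRd Flush; mem=57
  op5 P0: load  L0 → S/I on L0; bus BusRd; mem=60
  op6 P1: store L4 := 19 → I/M on L4; bus BusRdX; mem=57
  op7 P1: load  L3 → I/S on L3; bus BusRd; mem=50
  op8 P0: load  L2 → S/I on L2; bus BusRd; mem=70
  op9 P1: store L3 := 19 → I/M on L3; bus BusRdX; mem=50
  op10 P0: load  L4 → S/S on L4; bus BusRd Flush; mem=19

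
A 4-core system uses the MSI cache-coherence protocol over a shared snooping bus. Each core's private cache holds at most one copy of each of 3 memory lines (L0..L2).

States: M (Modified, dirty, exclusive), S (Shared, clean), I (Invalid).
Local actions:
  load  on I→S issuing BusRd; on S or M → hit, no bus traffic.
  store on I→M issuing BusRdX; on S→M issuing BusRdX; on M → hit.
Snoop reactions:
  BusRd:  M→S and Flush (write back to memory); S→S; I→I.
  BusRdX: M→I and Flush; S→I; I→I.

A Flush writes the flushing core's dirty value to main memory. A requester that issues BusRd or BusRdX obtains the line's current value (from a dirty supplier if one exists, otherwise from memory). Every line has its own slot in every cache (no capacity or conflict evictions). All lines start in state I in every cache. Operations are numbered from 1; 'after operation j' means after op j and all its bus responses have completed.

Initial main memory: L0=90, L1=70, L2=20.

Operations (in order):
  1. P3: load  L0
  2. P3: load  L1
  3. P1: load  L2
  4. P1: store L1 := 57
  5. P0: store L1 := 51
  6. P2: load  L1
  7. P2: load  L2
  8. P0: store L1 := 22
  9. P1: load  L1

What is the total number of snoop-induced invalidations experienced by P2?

invalidations = 1

[1] P3: load  L0 | P0:I, P1:I, P2:I, P3:S(90) | bus: BusRd
[2] P3: load  L1 | P0:I, P1:I, P2:I, P3:S(70) | bus: BusRd
[3] P1: load  L2 | P0:I, P1:S(20), P2:I, P3:I | bus: BusRd
[4] P1: store L1 := 57 | P0:I, P1:M(57), P2:I, P3:I | bus: BusRdX
[5] P0: store L1 := 51 | P0:M(51), P1:I, P2:I, P3:I | bus: BusRdX,Flush
[6] P2: load  L1 | P0:S(51), P1:I, P2:S(51), P3:I | bus: BusRd,Flush
[7] P2: load  L2 | P0:I, P1:S(20), P2:S(20), P3:I | bus: BusRd
[8] P0: store L1 := 22 | P0:M(22), P1:I, P2:I, P3:I | bus: BusRdX
[9] P1: load  L1 | P0:S(22), P1:S(22), P2:I, P3:I | bus: BusRd,Flush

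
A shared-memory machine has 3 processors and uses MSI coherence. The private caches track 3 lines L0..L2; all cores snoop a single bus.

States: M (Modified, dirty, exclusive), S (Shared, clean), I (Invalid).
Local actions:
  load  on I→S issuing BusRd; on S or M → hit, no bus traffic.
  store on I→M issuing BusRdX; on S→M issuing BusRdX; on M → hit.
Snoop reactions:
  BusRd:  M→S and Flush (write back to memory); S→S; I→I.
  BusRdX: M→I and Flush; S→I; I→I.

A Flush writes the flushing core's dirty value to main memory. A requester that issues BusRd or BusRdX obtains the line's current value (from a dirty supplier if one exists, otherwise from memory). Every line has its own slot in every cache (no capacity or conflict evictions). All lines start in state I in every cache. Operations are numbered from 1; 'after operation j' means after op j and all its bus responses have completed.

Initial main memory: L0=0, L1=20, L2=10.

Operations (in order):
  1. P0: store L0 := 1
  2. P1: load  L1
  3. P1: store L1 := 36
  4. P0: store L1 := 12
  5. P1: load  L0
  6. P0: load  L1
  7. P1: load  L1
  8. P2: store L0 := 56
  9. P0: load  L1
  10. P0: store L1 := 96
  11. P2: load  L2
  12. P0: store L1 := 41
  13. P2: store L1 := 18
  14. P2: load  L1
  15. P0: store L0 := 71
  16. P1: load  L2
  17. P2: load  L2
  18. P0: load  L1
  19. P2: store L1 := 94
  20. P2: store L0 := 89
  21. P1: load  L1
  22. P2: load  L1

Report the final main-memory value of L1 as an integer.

[1] P0: store L0 := 1 | P0:M(1), P1:I, P2:I | bus: BusRdX
[2] P1: load  L1 | P0:I, P1:S(20), P2:I | bus: BusRd
[3] P1: store L1 := 36 | P0:I, P1:M(36), P2:I | bus: BusRdX
[4] P0: store L1 := 12 | P0:M(12), P1:I, P2:I | bus: BusRdX,Flush
[5] P1: load  L0 | P0:S(1), P1:S(1), P2:I | bus: BusRd,Flush
[6] P0: load  L1 | P0:M(12), P1:I, P2:I | bus: none
[7] P1: load  L1 | P0:S(12), P1:S(12), P2:I | bus: BusRd,Flush
[8] P2: store L0 := 56 | P0:I, P1:I, P2:M(56) | bus: BusRdX
[9] P0: load  L1 | P0:S(12), P1:S(12), P2:I | bus: none
[10] P0: store L1 := 96 | P0:M(96), P1:I, P2:I | bus: BusRdX
[11] P2: load  L2 | P0:I, P1:I, P2:S(10) | bus: BusRd
[12] P0: store L1 := 41 | P0:M(41), P1:I, P2:I | bus: none
[13] P2: store L1 := 18 | P0:I, P1:I, P2:M(18) | bus: BusRdX,Flush
[14] P2: load  L1 | P0:I, P1:I, P2:M(18) | bus: none
[15] P0: store L0 := 71 | P0:M(71), P1:I, P2:I | bus: BusRdX,Flush
[16] P1: load  L2 | P0:I, P1:S(10), P2:S(10) | bus: BusRd
[17] P2: load  L2 | P0:I, P1:S(10), P2:S(10) | bus: none
[18] P0: load  L1 | P0:S(18), P1:I, P2:S(18) | bus: BusRd,Flush
[19] P2: store L1 := 94 | P0:I, P1:I, P2:M(94) | bus: BusRdX
[20] P2: store L0 := 89 | P0:I, P1:I, P2:M(89) | bus: BusRdX,Flush
[21] P1: load  L1 | P0:I, P1:S(94), P2:S(94) | bus: BusRd,Flush
[22] P2: load  L1 | P0:I, P1:S(94), P2:S(94) | bus: none

memory[L1] = 94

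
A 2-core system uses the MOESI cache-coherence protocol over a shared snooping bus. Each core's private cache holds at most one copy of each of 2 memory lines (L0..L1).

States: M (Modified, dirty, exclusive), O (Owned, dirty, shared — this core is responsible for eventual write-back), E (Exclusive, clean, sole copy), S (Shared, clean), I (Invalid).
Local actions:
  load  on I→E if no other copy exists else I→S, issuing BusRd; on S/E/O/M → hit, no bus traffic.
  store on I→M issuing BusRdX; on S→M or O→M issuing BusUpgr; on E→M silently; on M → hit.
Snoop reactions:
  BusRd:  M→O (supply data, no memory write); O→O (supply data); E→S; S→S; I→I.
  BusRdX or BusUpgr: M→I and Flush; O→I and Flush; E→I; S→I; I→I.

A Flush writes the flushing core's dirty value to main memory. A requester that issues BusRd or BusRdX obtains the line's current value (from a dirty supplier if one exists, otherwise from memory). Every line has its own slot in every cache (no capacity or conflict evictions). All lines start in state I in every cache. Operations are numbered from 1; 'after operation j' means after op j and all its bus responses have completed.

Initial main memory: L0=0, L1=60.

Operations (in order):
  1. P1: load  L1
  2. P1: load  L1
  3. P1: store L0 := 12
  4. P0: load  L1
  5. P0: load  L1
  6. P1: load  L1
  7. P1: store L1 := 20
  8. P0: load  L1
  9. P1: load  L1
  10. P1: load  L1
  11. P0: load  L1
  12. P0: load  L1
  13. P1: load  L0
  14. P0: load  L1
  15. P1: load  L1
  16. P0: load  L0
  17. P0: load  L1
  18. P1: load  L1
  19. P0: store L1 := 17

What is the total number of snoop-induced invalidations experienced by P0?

invalidations = 1

  op1 P1: load  L1 → I/E on L1; bus BusRd; mem=60
  op2 P1: load  L1 → I/E on L1; bus (none); mem=60
  op3 P1: store L0 := 12 → I/M on L0; bus BusRdX; mem=0
  op4 P0: load  L1 → S/S on L1; bus BusRd; mem=60
  op5 P0: load  L1 → S/S on L1; bus (none); mem=60
  op6 P1: load  L1 → S/S on L1; bus (none); mem=60
  op7 P1: store L1 := 20 → I/M on L1; bus BusUpgr; mem=60
  op8 P0: load  L1 → S/O on L1; bus BusRd; mem=60
  op9 P1: load  L1 → S/O on L1; bus (none); mem=60
  op10 P1: load  L1 → S/O on L1; bus (none); mem=60
  op11 P0: load  L1 → S/O on L1; bus (none); mem=60
  op12 P0: load  L1 → S/O on L1; bus (none); mem=60
  op13 P1: load  L0 → I/M on L0; bus (none); mem=0
  op14 P0: load  L1 → S/O on L1; bus (none); mem=60
  op15 P1: load  L1 → S/O on L1; bus (none); mem=60
  op16 P0: load  L0 → S/O on L0; bus BusRd; mem=0
  op17 P0: load  L1 → S/O on L1; bus (none); mem=60
  op18 P1: load  L1 → S/O on L1; bus (none); mem=60
  op19 P0: store L1 := 17 → M/I on L1; bus BusUpgr Flush; mem=20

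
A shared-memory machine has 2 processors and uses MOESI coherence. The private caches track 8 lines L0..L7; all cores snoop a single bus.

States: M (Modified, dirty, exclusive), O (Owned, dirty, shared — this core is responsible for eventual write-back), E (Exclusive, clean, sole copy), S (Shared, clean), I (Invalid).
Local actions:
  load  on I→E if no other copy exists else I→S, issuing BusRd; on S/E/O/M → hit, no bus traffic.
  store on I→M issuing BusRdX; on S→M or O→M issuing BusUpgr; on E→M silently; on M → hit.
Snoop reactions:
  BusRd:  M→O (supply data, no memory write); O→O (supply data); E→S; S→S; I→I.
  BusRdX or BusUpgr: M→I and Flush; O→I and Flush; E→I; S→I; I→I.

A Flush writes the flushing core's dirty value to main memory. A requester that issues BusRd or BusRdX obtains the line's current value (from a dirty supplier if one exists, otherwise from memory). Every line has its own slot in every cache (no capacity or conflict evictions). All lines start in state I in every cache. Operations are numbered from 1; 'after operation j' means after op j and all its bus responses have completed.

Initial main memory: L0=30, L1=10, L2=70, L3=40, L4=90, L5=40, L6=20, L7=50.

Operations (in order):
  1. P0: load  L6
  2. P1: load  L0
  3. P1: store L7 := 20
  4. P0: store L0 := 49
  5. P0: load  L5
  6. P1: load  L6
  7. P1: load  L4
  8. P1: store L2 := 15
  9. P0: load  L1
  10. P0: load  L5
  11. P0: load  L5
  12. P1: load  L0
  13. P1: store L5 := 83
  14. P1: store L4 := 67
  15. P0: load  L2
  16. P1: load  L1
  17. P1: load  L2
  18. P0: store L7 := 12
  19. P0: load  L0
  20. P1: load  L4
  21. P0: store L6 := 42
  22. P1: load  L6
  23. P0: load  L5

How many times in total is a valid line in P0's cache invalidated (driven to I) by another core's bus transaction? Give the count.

invalidations = 1

step 1: P0: load  L6  ⟶  EI  (L6)  txn=BusRd  M[L6]=20
step 2: P1: load  L0  ⟶  IE  (L0)  txn=BusRd  M[L0]=30
step 3: P1: store L7 := 20  ⟶  IM  (L7)  txn=BusRdX  M[L7]=50
step 4: P0: store L0 := 49  ⟶  MI  (L0)  txn=BusRdX  M[L0]=30
step 5: P0: load  L5  ⟶  EI  (L5)  txn=BusRd  M[L5]=40
step 6: P1: load  L6  ⟶  SS  (L6)  txn=BusRd  M[L6]=20
step 7: P1: load  L4  ⟶  IE  (L4)  txn=BusRd  M[L4]=90
step 8: P1: store L2 := 15  ⟶  IM  (L2)  txn=BusRdX  M[L2]=70
step 9: P0: load  L1  ⟶  EI  (L1)  txn=BusRd  M[L1]=10
step 10: P0: load  L5  ⟶  EI  (L5)  txn=∅  M[L5]=40
step 11: P0: load  L5  ⟶  EI  (L5)  txn=∅  M[L5]=40
step 12: P1: load  L0  ⟶  OS  (L0)  txn=BusRd  M[L0]=30
step 13: P1: store L5 := 83  ⟶  IM  (L5)  txn=BusRdX  M[L5]=40
step 14: P1: store L4 := 67  ⟶  IM  (L4)  txn=∅  M[L4]=90
step 15: P0: load  L2  ⟶  SO  (L2)  txn=BusRd  M[L2]=70
step 16: P1: load  L1  ⟶  SS  (L1)  txn=BusRd  M[L1]=10
step 17: P1: load  L2  ⟶  SO  (L2)  txn=∅  M[L2]=70
step 18: P0: store L7 := 12  ⟶  MI  (L7)  txn=BusRdX+Flush  M[L7]=20
step 19: P0: load  L0  ⟶  OS  (L0)  txn=∅  M[L0]=30
step 20: P1: load  L4  ⟶  IM  (L4)  txn=∅  M[L4]=90
step 21: P0: store L6 := 42  ⟶  MI  (L6)  txn=BusUpgr  M[L6]=20
step 22: P1: load  L6  ⟶  OS  (L6)  txn=BusRd  M[L6]=20
step 23: P0: load  L5  ⟶  SO  (L5)  txn=BusRd  M[L5]=40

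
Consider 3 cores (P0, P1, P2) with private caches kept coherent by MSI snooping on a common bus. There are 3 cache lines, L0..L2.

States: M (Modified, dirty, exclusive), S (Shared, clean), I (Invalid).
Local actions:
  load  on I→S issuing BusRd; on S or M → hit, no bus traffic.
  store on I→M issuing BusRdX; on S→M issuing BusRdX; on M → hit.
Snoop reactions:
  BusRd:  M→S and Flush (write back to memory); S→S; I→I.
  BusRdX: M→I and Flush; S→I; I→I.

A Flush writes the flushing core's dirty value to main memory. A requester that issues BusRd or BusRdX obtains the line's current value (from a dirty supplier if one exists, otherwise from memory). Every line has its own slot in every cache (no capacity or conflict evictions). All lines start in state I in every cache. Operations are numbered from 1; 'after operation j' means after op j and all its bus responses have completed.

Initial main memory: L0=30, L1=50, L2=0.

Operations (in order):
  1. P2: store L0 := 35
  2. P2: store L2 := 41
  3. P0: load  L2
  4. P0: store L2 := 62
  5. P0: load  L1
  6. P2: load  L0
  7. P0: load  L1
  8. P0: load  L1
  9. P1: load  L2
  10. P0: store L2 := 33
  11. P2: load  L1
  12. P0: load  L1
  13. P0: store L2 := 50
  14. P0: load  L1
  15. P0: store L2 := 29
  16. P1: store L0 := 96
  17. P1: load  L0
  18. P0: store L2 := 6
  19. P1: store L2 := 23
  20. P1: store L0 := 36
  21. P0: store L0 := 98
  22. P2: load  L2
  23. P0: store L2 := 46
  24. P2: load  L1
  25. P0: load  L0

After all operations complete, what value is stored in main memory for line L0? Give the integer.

memory[L0] = 36

  op1 P2: store L0 := 35 → I/I/M on L0; bus BusRdX; mem=30
  op2 P2: store L2 := 41 → I/I/M on L2; bus BusRdX; mem=0
  op3 P0: load  L2 → S/I/S on L2; bus BusRd Flush; mem=41
  op4 P0: store L2 := 62 → M/I/I on L2; bus BusRdX; mem=41
  op5 P0: load  L1 → S/I/I on L1; bus BusRd; mem=50
  op6 P2: load  L0 → I/I/M on L0; bus (none); mem=30
  op7 P0: load  L1 → S/I/I on L1; bus (none); mem=50
  op8 P0: load  L1 → S/I/I on L1; bus (none); mem=50
  op9 P1: load  L2 → S/S/I on L2; bus BusRd Flush; mem=62
  op10 P0: store L2 := 33 → M/I/I on L2; bus BusRdX; mem=62
  op11 P2: load  L1 → S/I/S on L1; bus BusRd; mem=50
  op12 P0: load  L1 → S/I/S on L1; bus (none); mem=50
  op13 P0: store L2 := 50 → M/I/I on L2; bus (none); mem=62
  op14 P0: load  L1 → S/I/S on L1; bus (none); mem=50
  op15 P0: store L2 := 29 → M/I/I on L2; bus (none); mem=62
  op16 P1: store L0 := 96 → I/M/I on L0; bus BusRdX Flush; mem=35
  op17 P1: load  L0 → I/M/I on L0; bus (none); mem=35
  op18 P0: store L2 := 6 → M/I/I on L2; bus (none); mem=62
  op19 P1: store L2 := 23 → I/M/I on L2; bus BusRdX Flush; mem=6
  op20 P1: store L0 := 36 → I/M/I on L0; bus (none); mem=35
  op21 P0: store L0 := 98 → M/I/I on L0; bus BusRdX Flush; mem=36
  op22 P2: load  L2 → I/S/S on L2; bus BusRd Flush; mem=23
  op23 P0: store L2 := 46 → M/I/I on L2; bus BusRdX; mem=23
  op24 P2: load  L1 → S/I/S on L1; bus (none); mem=50
  op25 P0: load  L0 → M/I/I on L0; bus (none); mem=36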